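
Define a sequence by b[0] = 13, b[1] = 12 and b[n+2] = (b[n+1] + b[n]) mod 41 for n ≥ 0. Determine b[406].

38

Computing terms: b[0] = 13,  b[1] = 12,  b[2] = 25,  b[3] = 37,  b[4] = 21,  b[5] = 17,  b[6] = 38,  b[7] = 14,  b[8] = 11,  b[9] = 25,  b[10] = 36,  b[11] = 20,  b[12] = 15,  b[13] = 35,  b[14] = 9,  b[15] = 3,  b[16] = 12,  b[17] = 15,  b[18] = 27,  b[19] = 1,  b[20] = 28,  b[21] = 29,  b[22] = 16,  b[23] = 4,  b[24] = 20,  b[25] = 24,  b[26] = 3,  b[27] = 27,  b[28] = 30,  b[29] = 16,  b[30] = 5,  b[31] = 21,  b[32] = 26,  b[33] = 6,  b[34] = 32,  b[35] = 38,  b[36] = 29,  b[37] = 26,  b[38] = 14,  b[39] = 40,  b[40] = 13,  b[41] = 12.
Since (b[40], b[41]) = (b[0], b[1]) = (13, 12) (two consecutive terms determine the rest), the sequence is periodic with period 40.
(406 - 0) mod 40 = 6, so b[406] = b[6] = 38.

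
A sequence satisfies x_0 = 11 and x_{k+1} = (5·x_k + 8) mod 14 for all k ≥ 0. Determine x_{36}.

x_0 = 11,  x_1 = 7,  x_2 = 1,  x_3 = 13,  x_4 = 3,  x_5 = 9,  x_6 = 11.
The sequence repeats with period 6.
(36 - 0) mod 6 = 0, so x_{36} = x_0 = 11.

11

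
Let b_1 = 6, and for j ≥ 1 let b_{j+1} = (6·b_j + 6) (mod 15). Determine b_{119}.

9

We have b_1 = 6, b_2 = 12, b_3 = 3, b_4 = 9, b_5 = 0, b_6 = 6.
The sequence repeats with period 5.
(119 - 1) mod 5 = 3, so b_{119} = b_4 = 9.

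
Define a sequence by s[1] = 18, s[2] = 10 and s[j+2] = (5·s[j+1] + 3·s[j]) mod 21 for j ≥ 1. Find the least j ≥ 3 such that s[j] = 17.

Listing terms: s[1] = 18; s[2] = 10; s[3] = 20; s[4] = 4; s[5] = 17; s[6] = 13; s[7] = 11; s[8] = 10; s[9] = 20.
Since (s[8], s[9]) = (s[2], s[3]) = (10, 20) (two consecutive terms determine the rest), the sequence is eventually periodic: after a pre-period of length 1 it cycles with period 6.
The value 17 first appears (with j ≥ 3) at s[5].

5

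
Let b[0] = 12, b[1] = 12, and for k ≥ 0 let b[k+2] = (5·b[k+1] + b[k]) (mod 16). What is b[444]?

12

We have b[0] = 12, b[1] = 12, b[2] = 8, b[3] = 4, b[4] = 12, b[5] = 0, b[6] = 12, b[7] = 12.
The sequence repeats with period 6.
So b[444] = b[0 + ((444-0) mod 6)] = b[0] = 12.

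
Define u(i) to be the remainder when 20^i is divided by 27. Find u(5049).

26

Listing terms: u(1) = 20,  u(2) = 22,  u(3) = 8,  u(4) = 25,  u(5) = 14,  u(6) = 10,  u(7) = 11,  u(8) = 4,  u(9) = 26,  u(10) = 7,  u(11) = 5,  u(12) = 19,  u(13) = 2,  u(14) = 13,  u(15) = 17,  u(16) = 16,  u(17) = 23,  u(18) = 1,  u(19) = 20.
Since u(19) = u(1) = 20, the sequence is periodic with period 18.
(5049 - 1) mod 18 = 8, so u(5049) = u(9) = 26.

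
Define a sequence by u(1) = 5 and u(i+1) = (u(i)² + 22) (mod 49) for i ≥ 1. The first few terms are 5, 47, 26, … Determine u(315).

Computing terms: u(1) = 5; u(2) = 47; u(3) = 26; u(4) = 12; u(5) = 19; u(6) = 40; u(7) = 5.
The sequence repeats with period 6.
So u(315) = u(1 + ((315-1) mod 6)) = u(3) = 26.

26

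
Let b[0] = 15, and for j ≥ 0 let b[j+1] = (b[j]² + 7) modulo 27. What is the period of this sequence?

3

Listing terms: b[0] = 15; b[1] = 16; b[2] = 20; b[3] = 2; b[4] = 11; b[5] = 20.
Since b[5] = b[2] = 20, the sequence is eventually periodic: after a pre-period of length 2 it cycles with period 3.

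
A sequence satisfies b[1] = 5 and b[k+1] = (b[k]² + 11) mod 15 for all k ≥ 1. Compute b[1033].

5

Computing terms: b[1] = 5,  b[2] = 6,  b[3] = 2,  b[4] = 0,  b[5] = 11,  b[6] = 12,  b[7] = 5.
Since b[7] = b[1] = 5, the sequence is periodic with period 6.
So b[1033] = b[1 + ((1033-1) mod 6)] = b[1] = 5.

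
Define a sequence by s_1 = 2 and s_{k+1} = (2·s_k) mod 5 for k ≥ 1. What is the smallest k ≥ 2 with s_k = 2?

Computing terms: s_1 = 2, s_2 = 4, s_3 = 3, s_4 = 1, s_5 = 2.
Since s_5 = s_1 = 2, the sequence is periodic with period 4.
The value 2 next appears (with k ≥ 2) at s_5.

5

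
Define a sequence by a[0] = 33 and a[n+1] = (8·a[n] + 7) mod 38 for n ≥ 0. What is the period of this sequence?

6

We have a[0] = 33, a[1] = 5, a[2] = 9, a[3] = 3, a[4] = 31, a[5] = 27, a[6] = 33.
The sequence repeats with period 6.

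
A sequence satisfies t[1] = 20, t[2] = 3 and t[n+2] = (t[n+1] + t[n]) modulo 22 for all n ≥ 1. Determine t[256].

20

We have t[1] = 20; t[2] = 3; t[3] = 1; t[4] = 4; t[5] = 5; t[6] = 9; t[7] = 14; t[8] = 1; t[9] = 15; t[10] = 16; t[11] = 9; t[12] = 3; t[13] = 12; t[14] = 15; t[15] = 5; t[16] = 20; t[17] = 3.
The sequence repeats with period 15.
(256 - 1) mod 15 = 0, so t[256] = t[1] = 20.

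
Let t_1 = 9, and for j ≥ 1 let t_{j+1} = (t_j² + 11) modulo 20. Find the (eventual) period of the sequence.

t_1 = 9,  t_2 = 12,  t_3 = 15,  t_4 = 16,  t_5 = 7,  t_6 = 0,  t_7 = 11,  t_8 = 12.
Since t_8 = t_2 = 12, the sequence is eventually periodic: after a pre-period of length 1 it cycles with period 6.

6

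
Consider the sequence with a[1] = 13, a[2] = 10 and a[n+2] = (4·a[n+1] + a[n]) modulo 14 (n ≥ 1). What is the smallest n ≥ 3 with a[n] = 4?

10

Listing terms: a[1] = 13, a[2] = 10, a[3] = 11, a[4] = 12, a[5] = 3, a[6] = 10, a[7] = 1, a[8] = 0, a[9] = 1, a[10] = 4, a[11] = 3, a[12] = 2, a[13] = 11, a[14] = 4, a[15] = 13, a[16] = 0, a[17] = 13, a[18] = 10.
Since (a[17], a[18]) = (a[1], a[2]) = (13, 10) (two consecutive terms determine the rest), the sequence is periodic with period 16.
The value 4 first appears (with n ≥ 3) at a[10].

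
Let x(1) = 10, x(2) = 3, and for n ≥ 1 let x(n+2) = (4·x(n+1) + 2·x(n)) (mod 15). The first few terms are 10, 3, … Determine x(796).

Listing terms: x(1) = 10; x(2) = 3; x(3) = 2; x(4) = 14; x(5) = 0; x(6) = 13; x(7) = 7; x(8) = 9; x(9) = 5; x(10) = 8; x(11) = 12; x(12) = 4; x(13) = 10; x(14) = 3.
The sequence repeats with period 12.
(796 - 1) mod 12 = 3, so x(796) = x(4) = 14.

14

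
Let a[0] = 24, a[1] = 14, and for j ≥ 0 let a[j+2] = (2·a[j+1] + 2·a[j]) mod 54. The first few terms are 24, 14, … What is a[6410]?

4

We have a[0] = 24, a[1] = 14, a[2] = 22, a[3] = 18, a[4] = 26, a[5] = 34, a[6] = 12, a[7] = 38, a[8] = 46, a[9] = 6, a[10] = 50, a[11] = 4, a[12] = 0, a[13] = 8, a[14] = 16, a[15] = 48, a[16] = 20, a[17] = 28, a[18] = 42, a[19] = 32, a[20] = 40, a[21] = 36, a[22] = 44, a[23] = 52, a[24] = 30, a[25] = 2, a[26] = 10, a[27] = 24, a[28] = 14.
Since (a[27], a[28]) = (a[0], a[1]) = (24, 14) (two consecutive terms determine the rest), the sequence is periodic with period 27.
(6410 - 0) mod 27 = 11, so a[6410] = a[11] = 4.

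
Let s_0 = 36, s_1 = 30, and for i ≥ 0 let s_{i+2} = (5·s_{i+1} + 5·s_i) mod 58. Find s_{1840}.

30

We have s_0 = 36,  s_1 = 30,  s_2 = 40,  s_3 = 2,  s_4 = 36,  s_5 = 16,  s_6 = 28,  s_7 = 46,  s_8 = 22,  s_9 = 50,  s_{10} = 12,  s_{11} = 20,  s_{12} = 44,  s_{13} = 30,  s_{14} = 22,  s_{15} = 28,  s_{16} = 18,  s_{17} = 56,  s_{18} = 22,  s_{19} = 42,  s_{20} = 30,  s_{21} = 12,  s_{22} = 36,  s_{23} = 8,  s_{24} = 46,  s_{25} = 38,  s_{26} = 14,  s_{27} = 28,  s_{28} = 36,  s_{29} = 30.
Since (s_{28}, s_{29}) = (s_0, s_1) = (36, 30) (two consecutive terms determine the rest), the sequence is periodic with period 28.
So s_{1840} = s_{0 + ((1840-0) mod 28)} = s_{20} = 30.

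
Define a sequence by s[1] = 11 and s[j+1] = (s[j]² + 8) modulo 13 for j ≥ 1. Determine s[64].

11

Listing terms: s[1] = 11, s[2] = 12, s[3] = 9, s[4] = 11.
The sequence repeats with period 3.
So s[64] = s[1 + ((64-1) mod 3)] = s[1] = 11.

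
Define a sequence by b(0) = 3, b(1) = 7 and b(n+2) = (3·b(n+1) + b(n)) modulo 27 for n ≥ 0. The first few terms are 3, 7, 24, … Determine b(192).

21

We have b(0) = 3; b(1) = 7; b(2) = 24; b(3) = 25; b(4) = 18; b(5) = 25; b(6) = 12; b(7) = 7; b(8) = 6; b(9) = 25; b(10) = 0; b(11) = 25; b(12) = 21; b(13) = 7; b(14) = 15; b(15) = 25; b(16) = 9; b(17) = 25; b(18) = 3; b(19) = 7.
Since (b(18), b(19)) = (b(0), b(1)) = (3, 7) (two consecutive terms determine the rest), the sequence is periodic with period 18.
(192 - 0) mod 18 = 12, so b(192) = b(12) = 21.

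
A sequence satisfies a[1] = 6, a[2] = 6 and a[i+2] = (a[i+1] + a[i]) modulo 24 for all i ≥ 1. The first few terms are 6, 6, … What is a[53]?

Computing terms: a[1] = 6,  a[2] = 6,  a[3] = 12,  a[4] = 18,  a[5] = 6,  a[6] = 0,  a[7] = 6,  a[8] = 6.
Since (a[7], a[8]) = (a[1], a[2]) = (6, 6) (two consecutive terms determine the rest), the sequence is periodic with period 6.
So a[53] = a[1 + ((53-1) mod 6)] = a[5] = 6.

6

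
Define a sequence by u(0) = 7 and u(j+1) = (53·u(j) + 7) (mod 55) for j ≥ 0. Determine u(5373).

Listing terms: u(0) = 7, u(1) = 48, u(2) = 21, u(3) = 20, u(4) = 22, u(5) = 18, u(6) = 26, u(7) = 10, u(8) = 42, u(9) = 33, u(10) = 51, u(11) = 15, u(12) = 32, u(13) = 53, u(14) = 11, u(15) = 40, u(16) = 37, u(17) = 43, u(18) = 31, u(19) = 0, u(20) = 7.
The sequence repeats with period 20.
(5373 - 0) mod 20 = 13, so u(5373) = u(13) = 53.

53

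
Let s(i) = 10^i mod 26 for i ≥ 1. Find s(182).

Listing terms: s(1) = 10, s(2) = 22, s(3) = 12, s(4) = 16, s(5) = 4, s(6) = 14, s(7) = 10.
Since s(7) = s(1) = 10, the sequence is periodic with period 6.
So s(182) = s(1 + ((182-1) mod 6)) = s(2) = 22.

22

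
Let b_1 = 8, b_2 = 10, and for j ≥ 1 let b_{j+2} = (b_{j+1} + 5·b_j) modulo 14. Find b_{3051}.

10

Computing terms: b_1 = 8,  b_2 = 10,  b_3 = 8,  b_4 = 2,  b_5 = 0,  b_6 = 10,  b_7 = 10,  b_8 = 4,  b_9 = 12,  b_{10} = 4,  b_{11} = 8,  b_{12} = 0,  b_{13} = 12,  b_{14} = 12,  b_{15} = 2,  b_{16} = 6,  b_{17} = 2,  b_{18} = 4,  b_{19} = 0,  b_{20} = 6,  b_{21} = 6,  b_{22} = 8,  b_{23} = 10.
The sequence repeats with period 21.
(3051 - 1) mod 21 = 5, so b_{3051} = b_6 = 10.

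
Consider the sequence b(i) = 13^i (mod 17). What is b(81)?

We have b(1) = 13,  b(2) = 16,  b(3) = 4,  b(4) = 1,  b(5) = 13.
Since b(5) = b(1) = 13, the sequence is periodic with period 4.
(81 - 1) mod 4 = 0, so b(81) = b(1) = 13.

13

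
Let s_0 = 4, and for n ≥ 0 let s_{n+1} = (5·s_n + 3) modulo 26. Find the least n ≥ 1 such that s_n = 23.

Computing terms: s_0 = 4, s_1 = 23, s_2 = 14, s_3 = 21, s_4 = 4.
The sequence repeats with period 4.
The value 23 first appears (with n ≥ 1) at s_1.

1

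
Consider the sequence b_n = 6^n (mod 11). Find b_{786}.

b_1 = 6, b_2 = 3, b_3 = 7, b_4 = 9, b_5 = 10, b_6 = 5, b_7 = 8, b_8 = 4, b_9 = 2, b_{10} = 1, b_{11} = 6.
The sequence repeats with period 10.
(786 - 1) mod 10 = 5, so b_{786} = b_6 = 5.

5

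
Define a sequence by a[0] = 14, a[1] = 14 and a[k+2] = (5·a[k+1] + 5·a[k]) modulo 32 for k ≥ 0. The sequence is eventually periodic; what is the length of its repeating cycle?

We have a[0] = 14, a[1] = 14, a[2] = 12, a[3] = 2, a[4] = 6, a[5] = 8, a[6] = 6, a[7] = 6, a[8] = 28, a[9] = 10, a[10] = 30, a[11] = 8, a[12] = 30, a[13] = 30, a[14] = 12, a[15] = 18, a[16] = 22, a[17] = 8, a[18] = 22, a[19] = 22, a[20] = 28, a[21] = 26, a[22] = 14, a[23] = 8, a[24] = 14, a[25] = 14.
The sequence repeats with period 24.

24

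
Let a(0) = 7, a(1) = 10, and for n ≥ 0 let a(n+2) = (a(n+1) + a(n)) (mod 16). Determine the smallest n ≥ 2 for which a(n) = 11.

a(0) = 7, a(1) = 10, a(2) = 1, a(3) = 11, a(4) = 12, a(5) = 7, a(6) = 3, a(7) = 10, a(8) = 13, a(9) = 7, a(10) = 4, a(11) = 11, a(12) = 15, a(13) = 10, a(14) = 9, a(15) = 3, a(16) = 12, a(17) = 15, a(18) = 11, a(19) = 10, a(20) = 5, a(21) = 15, a(22) = 4, a(23) = 3, a(24) = 7, a(25) = 10.
Since (a(24), a(25)) = (a(0), a(1)) = (7, 10) (two consecutive terms determine the rest), the sequence is periodic with period 24.
The value 11 first appears (with n ≥ 2) at a(3).

3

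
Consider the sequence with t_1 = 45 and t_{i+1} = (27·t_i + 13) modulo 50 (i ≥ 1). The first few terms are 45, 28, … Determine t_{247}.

t_1 = 45; t_2 = 28; t_3 = 19; t_4 = 26; t_5 = 15; t_6 = 18; t_7 = 49; t_8 = 36; t_9 = 35; t_{10} = 8; t_{11} = 29; t_{12} = 46; t_{13} = 5; t_{14} = 48; t_{15} = 9; t_{16} = 6; t_{17} = 25; t_{18} = 38; t_{19} = 39; t_{20} = 16; t_{21} = 45.
Since t_{21} = t_1 = 45, the sequence is periodic with period 20.
(247 - 1) mod 20 = 6, so t_{247} = t_7 = 49.

49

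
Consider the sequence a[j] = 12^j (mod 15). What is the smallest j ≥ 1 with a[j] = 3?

3

a[0] = 1; a[1] = 12; a[2] = 9; a[3] = 3; a[4] = 6; a[5] = 12.
Since a[5] = a[1] = 12, the sequence is eventually periodic: after a pre-period of length 1 it cycles with period 4.
The value 3 first appears (with j ≥ 1) at a[3].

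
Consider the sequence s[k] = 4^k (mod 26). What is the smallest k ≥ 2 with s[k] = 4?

7

s[1] = 4,  s[2] = 16,  s[3] = 12,  s[4] = 22,  s[5] = 10,  s[6] = 14,  s[7] = 4.
Since s[7] = s[1] = 4, the sequence is periodic with period 6.
The value 4 next appears (with k ≥ 2) at s[7].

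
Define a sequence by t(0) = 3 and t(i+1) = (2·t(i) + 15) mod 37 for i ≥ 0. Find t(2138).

7

t(0) = 3, t(1) = 21, t(2) = 20, t(3) = 18, t(4) = 14, t(5) = 6, t(6) = 27, t(7) = 32, t(8) = 5, t(9) = 25, t(10) = 28, t(11) = 34, t(12) = 9, t(13) = 33, t(14) = 7, t(15) = 29, t(16) = 36, t(17) = 13, t(18) = 4, t(19) = 23, t(20) = 24, t(21) = 26, t(22) = 30, t(23) = 1, t(24) = 17, t(25) = 12, t(26) = 2, t(27) = 19, t(28) = 16, t(29) = 10, t(30) = 35, t(31) = 11, t(32) = 0, t(33) = 15, t(34) = 8, t(35) = 31, t(36) = 3.
The sequence repeats with period 36.
(2138 - 0) mod 36 = 14, so t(2138) = t(14) = 7.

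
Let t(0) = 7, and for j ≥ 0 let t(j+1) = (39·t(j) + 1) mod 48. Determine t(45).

34

We have t(0) = 7,  t(1) = 34,  t(2) = 31,  t(3) = 10,  t(4) = 7.
Since t(4) = t(0) = 7, the sequence is periodic with period 4.
(45 - 0) mod 4 = 1, so t(45) = t(1) = 34.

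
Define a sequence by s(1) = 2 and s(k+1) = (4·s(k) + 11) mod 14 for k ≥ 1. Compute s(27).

We have s(1) = 2; s(2) = 5; s(3) = 3; s(4) = 9; s(5) = 5.
Since s(5) = s(2) = 5, the sequence is eventually periodic: after a pre-period of length 1 it cycles with period 3.
For k ≥ 2, s(k) depends only on (k - 2) mod 3. (27 - 2) mod 3 = 1, so s(27) = s(3) = 3.

3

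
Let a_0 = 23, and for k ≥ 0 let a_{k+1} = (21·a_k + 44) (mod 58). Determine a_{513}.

49

We have a_0 = 23; a_1 = 5; a_2 = 33; a_3 = 41; a_4 = 35; a_5 = 25; a_6 = 47; a_7 = 45; a_8 = 3; a_9 = 49; a_{10} = 29; a_{11} = 15; a_{12} = 11; a_{13} = 43; a_{14} = 19; a_{15} = 37; a_{16} = 9; a_{17} = 1; a_{18} = 7; a_{19} = 17; a_{20} = 53; a_{21} = 55; a_{22} = 39; a_{23} = 51; a_{24} = 13; a_{25} = 27; a_{26} = 31; a_{27} = 57; a_{28} = 23.
The sequence repeats with period 28.
(513 - 0) mod 28 = 9, so a_{513} = a_9 = 49.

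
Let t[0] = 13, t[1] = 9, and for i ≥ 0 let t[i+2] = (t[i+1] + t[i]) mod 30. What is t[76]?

23

We have t[0] = 13; t[1] = 9; t[2] = 22; t[3] = 1; t[4] = 23; t[5] = 24; t[6] = 17; t[7] = 11; t[8] = 28; t[9] = 9; t[10] = 7; t[11] = 16; t[12] = 23; t[13] = 9; t[14] = 2; t[15] = 11; t[16] = 13; t[17] = 24; t[18] = 7; t[19] = 1; t[20] = 8; t[21] = 9; t[22] = 17; t[23] = 26; t[24] = 13; t[25] = 9.
The sequence repeats with period 24.
So t[76] = t[0 + ((76-0) mod 24)] = t[4] = 23.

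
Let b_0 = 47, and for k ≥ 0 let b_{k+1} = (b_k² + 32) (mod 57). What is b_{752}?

b_0 = 47; b_1 = 18; b_2 = 14; b_3 = 0; b_4 = 32; b_5 = 30; b_6 = 20; b_7 = 33; b_8 = 38; b_9 = 51; b_{10} = 11; b_{11} = 39; b_{12} = 14.
Since b_{12} = b_2 = 14, the sequence is eventually periodic: after a pre-period of length 2 it cycles with period 10.
For k ≥ 2, b_k depends only on (k - 2) mod 10. (752 - 2) mod 10 = 0, so b_{752} = b_2 = 14.

14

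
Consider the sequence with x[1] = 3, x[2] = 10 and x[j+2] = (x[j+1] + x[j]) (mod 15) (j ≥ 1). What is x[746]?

Computing terms: x[1] = 3; x[2] = 10; x[3] = 13; x[4] = 8; x[5] = 6; x[6] = 14; x[7] = 5; x[8] = 4; x[9] = 9; x[10] = 13; x[11] = 7; x[12] = 5; x[13] = 12; x[14] = 2; x[15] = 14; x[16] = 1; x[17] = 0; x[18] = 1; x[19] = 1; x[20] = 2; x[21] = 3; x[22] = 5; x[23] = 8; x[24] = 13; x[25] = 6; x[26] = 4; x[27] = 10; x[28] = 14; x[29] = 9; x[30] = 8; x[31] = 2; x[32] = 10; x[33] = 12; x[34] = 7; x[35] = 4; x[36] = 11; x[37] = 0; x[38] = 11; x[39] = 11; x[40] = 7; x[41] = 3; x[42] = 10.
The sequence repeats with period 40.
(746 - 1) mod 40 = 25, so x[746] = x[26] = 4.

4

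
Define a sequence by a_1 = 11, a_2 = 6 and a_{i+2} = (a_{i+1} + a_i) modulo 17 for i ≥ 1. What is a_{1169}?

a_1 = 11, a_2 = 6, a_3 = 0, a_4 = 6, a_5 = 6, a_6 = 12, a_7 = 1, a_8 = 13, a_9 = 14, a_{10} = 10, a_{11} = 7, a_{12} = 0, a_{13} = 7, a_{14} = 7, a_{15} = 14, a_{16} = 4, a_{17} = 1, a_{18} = 5, a_{19} = 6, a_{20} = 11, a_{21} = 0, a_{22} = 11, a_{23} = 11, a_{24} = 5, a_{25} = 16, a_{26} = 4, a_{27} = 3, a_{28} = 7, a_{29} = 10, a_{30} = 0, a_{31} = 10, a_{32} = 10, a_{33} = 3, a_{34} = 13, a_{35} = 16, a_{36} = 12, a_{37} = 11, a_{38} = 6.
Since (a_{37}, a_{38}) = (a_1, a_2) = (11, 6) (two consecutive terms determine the rest), the sequence is periodic with period 36.
So a_{1169} = a_{1 + ((1169-1) mod 36)} = a_{17} = 1.

1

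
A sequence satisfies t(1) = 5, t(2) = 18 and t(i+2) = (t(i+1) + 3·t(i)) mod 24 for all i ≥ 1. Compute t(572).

We have t(1) = 5; t(2) = 18; t(3) = 9; t(4) = 15; t(5) = 18; t(6) = 15; t(7) = 21; t(8) = 18; t(9) = 9.
Since (t(8), t(9)) = (t(2), t(3)) = (18, 9) (two consecutive terms determine the rest), the sequence is eventually periodic: after a pre-period of length 1 it cycles with period 6.
For i ≥ 2, t(i) depends only on (i - 2) mod 6. (572 - 2) mod 6 = 0, so t(572) = t(2) = 18.

18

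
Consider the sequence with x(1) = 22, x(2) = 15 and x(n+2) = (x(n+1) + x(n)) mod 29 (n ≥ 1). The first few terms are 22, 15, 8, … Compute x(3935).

22

Computing terms: x(1) = 22; x(2) = 15; x(3) = 8; x(4) = 23; x(5) = 2; x(6) = 25; x(7) = 27; x(8) = 23; x(9) = 21; x(10) = 15; x(11) = 7; x(12) = 22; x(13) = 0; x(14) = 22; x(15) = 22; x(16) = 15.
Since (x(15), x(16)) = (x(1), x(2)) = (22, 15) (two consecutive terms determine the rest), the sequence is periodic with period 14.
(3935 - 1) mod 14 = 0, so x(3935) = x(1) = 22.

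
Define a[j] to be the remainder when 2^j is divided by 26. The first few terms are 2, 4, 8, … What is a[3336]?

14

Listing terms: a[1] = 2,  a[2] = 4,  a[3] = 8,  a[4] = 16,  a[5] = 6,  a[6] = 12,  a[7] = 24,  a[8] = 22,  a[9] = 18,  a[10] = 10,  a[11] = 20,  a[12] = 14,  a[13] = 2.
The sequence repeats with period 12.
So a[3336] = a[1 + ((3336-1) mod 12)] = a[12] = 14.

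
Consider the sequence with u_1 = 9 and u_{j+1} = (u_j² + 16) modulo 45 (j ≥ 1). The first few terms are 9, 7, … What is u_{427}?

Listing terms: u_1 = 9,  u_2 = 7,  u_3 = 20,  u_4 = 11,  u_5 = 2,  u_6 = 20.
Since u_6 = u_3 = 20, the sequence is eventually periodic: after a pre-period of length 2 it cycles with period 3.
For j ≥ 3, u_j depends only on (j - 3) mod 3. (427 - 3) mod 3 = 1, so u_{427} = u_4 = 11.

11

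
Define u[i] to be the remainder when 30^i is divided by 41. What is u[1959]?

26

We have u[1] = 30, u[2] = 39, u[3] = 22, u[4] = 4, u[5] = 38, u[6] = 33, u[7] = 6, u[8] = 16, u[9] = 29, u[10] = 9, u[11] = 24, u[12] = 23, u[13] = 34, u[14] = 36, u[15] = 14, u[16] = 10, u[17] = 13, u[18] = 21, u[19] = 15, u[20] = 40, u[21] = 11, u[22] = 2, u[23] = 19, u[24] = 37, u[25] = 3, u[26] = 8, u[27] = 35, u[28] = 25, u[29] = 12, u[30] = 32, u[31] = 17, u[32] = 18, u[33] = 7, u[34] = 5, u[35] = 27, u[36] = 31, u[37] = 28, u[38] = 20, u[39] = 26, u[40] = 1, u[41] = 30.
Since u[41] = u[1] = 30, the sequence is periodic with period 40.
So u[1959] = u[1 + ((1959-1) mod 40)] = u[39] = 26.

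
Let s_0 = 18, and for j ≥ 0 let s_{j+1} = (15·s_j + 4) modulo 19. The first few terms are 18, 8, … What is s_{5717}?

3

Listing terms: s_0 = 18, s_1 = 8, s_2 = 10, s_3 = 2, s_4 = 15, s_5 = 1, s_6 = 0, s_7 = 4, s_8 = 7, s_9 = 14, s_{10} = 5, s_{11} = 3, s_{12} = 11, s_{13} = 17, s_{14} = 12, s_{15} = 13, s_{16} = 9, s_{17} = 6, s_{18} = 18.
Since s_{18} = s_0 = 18, the sequence is periodic with period 18.
(5717 - 0) mod 18 = 11, so s_{5717} = s_{11} = 3.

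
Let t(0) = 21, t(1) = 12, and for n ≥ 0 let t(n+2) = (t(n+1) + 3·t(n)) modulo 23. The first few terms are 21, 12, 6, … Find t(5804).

9

t(0) = 21; t(1) = 12; t(2) = 6; t(3) = 19; t(4) = 14; t(5) = 2; t(6) = 21; t(7) = 4; t(8) = 21; t(9) = 10; t(10) = 4; t(11) = 11; t(12) = 0; t(13) = 10; t(14) = 10; t(15) = 17; t(16) = 1; t(17) = 6; t(18) = 9; t(19) = 4; t(20) = 8; t(21) = 20; t(22) = 21; t(23) = 12.
Since (t(22), t(23)) = (t(0), t(1)) = (21, 12) (two consecutive terms determine the rest), the sequence is periodic with period 22.
(5804 - 0) mod 22 = 18, so t(5804) = t(18) = 9.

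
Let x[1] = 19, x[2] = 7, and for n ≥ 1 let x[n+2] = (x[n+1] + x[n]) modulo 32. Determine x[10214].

Listing terms: x[1] = 19; x[2] = 7; x[3] = 26; x[4] = 1; x[5] = 27; x[6] = 28; x[7] = 23; x[8] = 19; x[9] = 10; x[10] = 29; x[11] = 7; x[12] = 4; x[13] = 11; x[14] = 15; x[15] = 26; x[16] = 9; x[17] = 3; x[18] = 12; x[19] = 15; x[20] = 27; x[21] = 10; x[22] = 5; x[23] = 15; x[24] = 20; x[25] = 3; x[26] = 23; x[27] = 26; x[28] = 17; x[29] = 11; x[30] = 28; x[31] = 7; x[32] = 3; x[33] = 10; x[34] = 13; x[35] = 23; x[36] = 4; x[37] = 27; x[38] = 31; x[39] = 26; x[40] = 25; x[41] = 19; x[42] = 12; x[43] = 31; x[44] = 11; x[45] = 10; x[46] = 21; x[47] = 31; x[48] = 20; x[49] = 19; x[50] = 7.
The sequence repeats with period 48.
So x[10214] = x[1 + ((10214-1) mod 48)] = x[38] = 31.

31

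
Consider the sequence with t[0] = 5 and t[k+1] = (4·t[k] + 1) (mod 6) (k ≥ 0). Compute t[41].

1

We have t[0] = 5,  t[1] = 3,  t[2] = 1,  t[3] = 5.
Since t[3] = t[0] = 5, the sequence is periodic with period 3.
So t[41] = t[0 + ((41-0) mod 3)] = t[2] = 1.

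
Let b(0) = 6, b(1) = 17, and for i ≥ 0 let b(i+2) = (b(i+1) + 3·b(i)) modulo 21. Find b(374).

Listing terms: b(0) = 6; b(1) = 17; b(2) = 14; b(3) = 2; b(4) = 2; b(5) = 8; b(6) = 14; b(7) = 17; b(8) = 17; b(9) = 5; b(10) = 14; b(11) = 8; b(12) = 8; b(13) = 11; b(14) = 14; b(15) = 5; b(16) = 5; b(17) = 20; b(18) = 14; b(19) = 11; b(20) = 11; b(21) = 2; b(22) = 14; b(23) = 20; b(24) = 20; b(25) = 17; b(26) = 14.
Since (b(25), b(26)) = (b(1), b(2)) = (17, 14) (two consecutive terms determine the rest), the sequence is eventually periodic: after a pre-period of length 1 it cycles with period 24.
For i ≥ 1, b(i) depends only on (i - 1) mod 24. (374 - 1) mod 24 = 13, so b(374) = b(14) = 14.

14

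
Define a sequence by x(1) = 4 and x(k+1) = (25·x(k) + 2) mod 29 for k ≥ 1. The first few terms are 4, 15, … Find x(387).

x(1) = 4, x(2) = 15, x(3) = 0, x(4) = 2, x(5) = 23, x(6) = 26, x(7) = 14, x(8) = 4.
Since x(8) = x(1) = 4, the sequence is periodic with period 7.
So x(387) = x(1 + ((387-1) mod 7)) = x(2) = 15.

15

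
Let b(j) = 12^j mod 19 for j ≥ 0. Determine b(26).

11

Computing terms: b(0) = 1, b(1) = 12, b(2) = 11, b(3) = 18, b(4) = 7, b(5) = 8, b(6) = 1.
The sequence repeats with period 6.
(26 - 0) mod 6 = 2, so b(26) = b(2) = 11.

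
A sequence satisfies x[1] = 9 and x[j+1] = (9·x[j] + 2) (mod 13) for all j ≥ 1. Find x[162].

8

Computing terms: x[1] = 9,  x[2] = 5,  x[3] = 8,  x[4] = 9.
Since x[4] = x[1] = 9, the sequence is periodic with period 3.
So x[162] = x[1 + ((162-1) mod 3)] = x[3] = 8.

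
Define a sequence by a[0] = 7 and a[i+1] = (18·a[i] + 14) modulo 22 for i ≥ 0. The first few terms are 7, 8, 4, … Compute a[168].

12

Computing terms: a[0] = 7; a[1] = 8; a[2] = 4; a[3] = 20; a[4] = 0; a[5] = 14; a[6] = 2; a[7] = 6; a[8] = 12; a[9] = 10; a[10] = 18; a[11] = 8.
Since a[11] = a[1] = 8, the sequence is eventually periodic: after a pre-period of length 1 it cycles with period 10.
For i ≥ 1, a[i] depends only on (i - 1) mod 10. (168 - 1) mod 10 = 7, so a[168] = a[8] = 12.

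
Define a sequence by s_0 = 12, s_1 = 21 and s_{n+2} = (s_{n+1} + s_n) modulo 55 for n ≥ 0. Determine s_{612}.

22

s_0 = 12,  s_1 = 21,  s_2 = 33,  s_3 = 54,  s_4 = 32,  s_5 = 31,  s_6 = 8,  s_7 = 39,  s_8 = 47,  s_9 = 31,  s_{10} = 23,  s_{11} = 54,  s_{12} = 22,  s_{13} = 21,  s_{14} = 43,  s_{15} = 9,  s_{16} = 52,  s_{17} = 6,  s_{18} = 3,  s_{19} = 9,  s_{20} = 12,  s_{21} = 21.
Since (s_{20}, s_{21}) = (s_0, s_1) = (12, 21) (two consecutive terms determine the rest), the sequence is periodic with period 20.
(612 - 0) mod 20 = 12, so s_{612} = s_{12} = 22.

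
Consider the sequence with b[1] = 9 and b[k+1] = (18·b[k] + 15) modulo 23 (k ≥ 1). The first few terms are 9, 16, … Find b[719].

b[1] = 9; b[2] = 16; b[3] = 4; b[4] = 18; b[5] = 17; b[6] = 22; b[7] = 20; b[8] = 7; b[9] = 3; b[10] = 0; b[11] = 15; b[12] = 9.
The sequence repeats with period 11.
So b[719] = b[1 + ((719-1) mod 11)] = b[4] = 18.

18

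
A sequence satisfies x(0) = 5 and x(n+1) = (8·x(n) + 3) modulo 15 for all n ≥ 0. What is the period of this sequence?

Computing terms: x(0) = 5; x(1) = 13; x(2) = 2; x(3) = 4; x(4) = 5.
Since x(4) = x(0) = 5, the sequence is periodic with period 4.

4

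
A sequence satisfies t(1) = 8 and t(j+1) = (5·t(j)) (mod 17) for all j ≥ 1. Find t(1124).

Computing terms: t(1) = 8, t(2) = 6, t(3) = 13, t(4) = 14, t(5) = 2, t(6) = 10, t(7) = 16, t(8) = 12, t(9) = 9, t(10) = 11, t(11) = 4, t(12) = 3, t(13) = 15, t(14) = 7, t(15) = 1, t(16) = 5, t(17) = 8.
The sequence repeats with period 16.
(1124 - 1) mod 16 = 3, so t(1124) = t(4) = 14.

14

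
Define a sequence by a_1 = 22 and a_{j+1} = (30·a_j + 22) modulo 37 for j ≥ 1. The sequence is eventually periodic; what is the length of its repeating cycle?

18

Listing terms: a_1 = 22,  a_2 = 16,  a_3 = 21,  a_4 = 23,  a_5 = 9,  a_6 = 33,  a_7 = 13,  a_8 = 5,  a_9 = 24,  a_{10} = 2,  a_{11} = 8,  a_{12} = 3,  a_{13} = 1,  a_{14} = 15,  a_{15} = 28,  a_{16} = 11,  a_{17} = 19,  a_{18} = 0,  a_{19} = 22.
Since a_{19} = a_1 = 22, the sequence is periodic with period 18.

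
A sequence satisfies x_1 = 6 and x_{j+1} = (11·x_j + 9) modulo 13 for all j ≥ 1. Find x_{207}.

Listing terms: x_1 = 6; x_2 = 10; x_3 = 2; x_4 = 5; x_5 = 12; x_6 = 11; x_7 = 0; x_8 = 9; x_9 = 4; x_{10} = 1; x_{11} = 7; x_{12} = 8; x_{13} = 6.
The sequence repeats with period 12.
(207 - 1) mod 12 = 2, so x_{207} = x_3 = 2.

2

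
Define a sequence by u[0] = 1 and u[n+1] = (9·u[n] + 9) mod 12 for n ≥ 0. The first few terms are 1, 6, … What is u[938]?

Computing terms: u[0] = 1,  u[1] = 6,  u[2] = 3,  u[3] = 0,  u[4] = 9,  u[5] = 6.
Since u[5] = u[1] = 6, the sequence is eventually periodic: after a pre-period of length 1 it cycles with period 4.
For n ≥ 1, u[n] depends only on (n - 1) mod 4. (938 - 1) mod 4 = 1, so u[938] = u[2] = 3.

3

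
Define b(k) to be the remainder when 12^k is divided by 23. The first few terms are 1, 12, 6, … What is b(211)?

6

We have b(0) = 1,  b(1) = 12,  b(2) = 6,  b(3) = 3,  b(4) = 13,  b(5) = 18,  b(6) = 9,  b(7) = 16,  b(8) = 8,  b(9) = 4,  b(10) = 2,  b(11) = 1.
Since b(11) = b(0) = 1, the sequence is periodic with period 11.
(211 - 0) mod 11 = 2, so b(211) = b(2) = 6.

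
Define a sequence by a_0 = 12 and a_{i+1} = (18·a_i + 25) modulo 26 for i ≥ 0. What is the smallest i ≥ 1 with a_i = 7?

1

We have a_0 = 12; a_1 = 7; a_2 = 21; a_3 = 13; a_4 = 25; a_5 = 7.
Since a_5 = a_1 = 7, the sequence is eventually periodic: after a pre-period of length 1 it cycles with period 4.
The value 7 first appears (with i ≥ 1) at a_1.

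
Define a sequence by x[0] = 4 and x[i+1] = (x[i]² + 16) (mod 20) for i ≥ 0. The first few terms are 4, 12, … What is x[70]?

12

x[0] = 4,  x[1] = 12,  x[2] = 0,  x[3] = 16,  x[4] = 12.
Since x[4] = x[1] = 12, the sequence is eventually periodic: after a pre-period of length 1 it cycles with period 3.
For i ≥ 1, x[i] depends only on (i - 1) mod 3. (70 - 1) mod 3 = 0, so x[70] = x[1] = 12.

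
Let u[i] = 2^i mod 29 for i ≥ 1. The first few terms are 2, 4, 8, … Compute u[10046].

5

Listing terms: u[1] = 2,  u[2] = 4,  u[3] = 8,  u[4] = 16,  u[5] = 3,  u[6] = 6,  u[7] = 12,  u[8] = 24,  u[9] = 19,  u[10] = 9,  u[11] = 18,  u[12] = 7,  u[13] = 14,  u[14] = 28,  u[15] = 27,  u[16] = 25,  u[17] = 21,  u[18] = 13,  u[19] = 26,  u[20] = 23,  u[21] = 17,  u[22] = 5,  u[23] = 10,  u[24] = 20,  u[25] = 11,  u[26] = 22,  u[27] = 15,  u[28] = 1,  u[29] = 2.
The sequence repeats with period 28.
So u[10046] = u[1 + ((10046-1) mod 28)] = u[22] = 5.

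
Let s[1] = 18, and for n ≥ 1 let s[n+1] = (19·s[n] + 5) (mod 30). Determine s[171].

28

We have s[1] = 18; s[2] = 17; s[3] = 28; s[4] = 27; s[5] = 8; s[6] = 7; s[7] = 18.
Since s[7] = s[1] = 18, the sequence is periodic with period 6.
(171 - 1) mod 6 = 2, so s[171] = s[3] = 28.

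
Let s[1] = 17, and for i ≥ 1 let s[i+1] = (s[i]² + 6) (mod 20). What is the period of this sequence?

Listing terms: s[1] = 17,  s[2] = 15,  s[3] = 11,  s[4] = 7,  s[5] = 15.
Since s[5] = s[2] = 15, the sequence is eventually periodic: after a pre-period of length 1 it cycles with period 3.

3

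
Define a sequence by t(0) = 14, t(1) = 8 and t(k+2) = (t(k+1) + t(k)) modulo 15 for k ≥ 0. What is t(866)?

We have t(0) = 14; t(1) = 8; t(2) = 7; t(3) = 0; t(4) = 7; t(5) = 7; t(6) = 14; t(7) = 6; t(8) = 5; t(9) = 11; t(10) = 1; t(11) = 12; t(12) = 13; t(13) = 10; t(14) = 8; t(15) = 3; t(16) = 11; t(17) = 14; t(18) = 10; t(19) = 9; t(20) = 4; t(21) = 13; t(22) = 2; t(23) = 0; t(24) = 2; t(25) = 2; t(26) = 4; t(27) = 6; t(28) = 10; t(29) = 1; t(30) = 11; t(31) = 12; t(32) = 8; t(33) = 5; t(34) = 13; t(35) = 3; t(36) = 1; t(37) = 4; t(38) = 5; t(39) = 9; t(40) = 14; t(41) = 8.
The sequence repeats with period 40.
(866 - 0) mod 40 = 26, so t(866) = t(26) = 4.

4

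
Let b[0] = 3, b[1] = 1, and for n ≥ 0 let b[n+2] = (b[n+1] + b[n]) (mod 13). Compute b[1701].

2

Listing terms: b[0] = 3,  b[1] = 1,  b[2] = 4,  b[3] = 5,  b[4] = 9,  b[5] = 1,  b[6] = 10,  b[7] = 11,  b[8] = 8,  b[9] = 6,  b[10] = 1,  b[11] = 7,  b[12] = 8,  b[13] = 2,  b[14] = 10,  b[15] = 12,  b[16] = 9,  b[17] = 8,  b[18] = 4,  b[19] = 12,  b[20] = 3,  b[21] = 2,  b[22] = 5,  b[23] = 7,  b[24] = 12,  b[25] = 6,  b[26] = 5,  b[27] = 11,  b[28] = 3,  b[29] = 1.
The sequence repeats with period 28.
(1701 - 0) mod 28 = 21, so b[1701] = b[21] = 2.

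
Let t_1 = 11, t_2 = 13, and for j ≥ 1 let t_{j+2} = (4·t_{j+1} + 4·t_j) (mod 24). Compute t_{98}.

16

Listing terms: t_1 = 11, t_2 = 13, t_3 = 0, t_4 = 4, t_5 = 16, t_6 = 8, t_7 = 0, t_8 = 8, t_9 = 8, t_{10} = 16, t_{11} = 0, t_{12} = 16, t_{13} = 16, t_{14} = 8.
Since (t_{13}, t_{14}) = (t_5, t_6) = (16, 8) (two consecutive terms determine the rest), the sequence is eventually periodic: after a pre-period of length 4 it cycles with period 8.
For j ≥ 5, t_j depends only on (j - 5) mod 8. (98 - 5) mod 8 = 5, so t_{98} = t_{10} = 16.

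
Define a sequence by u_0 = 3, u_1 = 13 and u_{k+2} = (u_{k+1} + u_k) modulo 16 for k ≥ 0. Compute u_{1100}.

8

We have u_0 = 3,  u_1 = 13,  u_2 = 0,  u_3 = 13,  u_4 = 13,  u_5 = 10,  u_6 = 7,  u_7 = 1,  u_8 = 8,  u_9 = 9,  u_{10} = 1,  u_{11} = 10,  u_{12} = 11,  u_{13} = 5,  u_{14} = 0,  u_{15} = 5,  u_{16} = 5,  u_{17} = 10,  u_{18} = 15,  u_{19} = 9,  u_{20} = 8,  u_{21} = 1,  u_{22} = 9,  u_{23} = 10,  u_{24} = 3,  u_{25} = 13.
Since (u_{24}, u_{25}) = (u_0, u_1) = (3, 13) (two consecutive terms determine the rest), the sequence is periodic with period 24.
(1100 - 0) mod 24 = 20, so u_{1100} = u_{20} = 8.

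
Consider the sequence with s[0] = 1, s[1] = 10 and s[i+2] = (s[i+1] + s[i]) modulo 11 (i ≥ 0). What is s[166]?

Computing terms: s[0] = 1,  s[1] = 10,  s[2] = 0,  s[3] = 10,  s[4] = 10,  s[5] = 9,  s[6] = 8,  s[7] = 6,  s[8] = 3,  s[9] = 9,  s[10] = 1,  s[11] = 10.
The sequence repeats with period 10.
(166 - 0) mod 10 = 6, so s[166] = s[6] = 8.

8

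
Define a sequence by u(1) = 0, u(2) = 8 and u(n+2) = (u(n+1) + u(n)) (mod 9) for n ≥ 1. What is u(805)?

u(1) = 0; u(2) = 8; u(3) = 8; u(4) = 7; u(5) = 6; u(6) = 4; u(7) = 1; u(8) = 5; u(9) = 6; u(10) = 2; u(11) = 8; u(12) = 1; u(13) = 0; u(14) = 1; u(15) = 1; u(16) = 2; u(17) = 3; u(18) = 5; u(19) = 8; u(20) = 4; u(21) = 3; u(22) = 7; u(23) = 1; u(24) = 8; u(25) = 0; u(26) = 8.
Since (u(25), u(26)) = (u(1), u(2)) = (0, 8) (two consecutive terms determine the rest), the sequence is periodic with period 24.
(805 - 1) mod 24 = 12, so u(805) = u(13) = 0.

0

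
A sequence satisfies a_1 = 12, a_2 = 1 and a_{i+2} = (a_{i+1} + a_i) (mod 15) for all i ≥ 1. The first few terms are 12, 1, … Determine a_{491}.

Computing terms: a_1 = 12; a_2 = 1; a_3 = 13; a_4 = 14; a_5 = 12; a_6 = 11; a_7 = 8; a_8 = 4; a_9 = 12; a_{10} = 1.
The sequence repeats with period 8.
(491 - 1) mod 8 = 2, so a_{491} = a_3 = 13.

13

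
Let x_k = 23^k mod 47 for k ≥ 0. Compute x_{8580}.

We have x_0 = 1,  x_1 = 23,  x_2 = 12,  x_3 = 41,  x_4 = 3,  x_5 = 22,  x_6 = 36,  x_7 = 29,  x_8 = 9,  x_9 = 19,  x_{10} = 14,  x_{11} = 40,  x_{12} = 27,  x_{13} = 10,  x_{14} = 42,  x_{15} = 26,  x_{16} = 34,  x_{17} = 30,  x_{18} = 32,  x_{19} = 31,  x_{20} = 8,  x_{21} = 43,  x_{22} = 2,  x_{23} = 46,  x_{24} = 24,  x_{25} = 35,  x_{26} = 6,  x_{27} = 44,  x_{28} = 25,  x_{29} = 11,  x_{30} = 18,  x_{31} = 38,  x_{32} = 28,  x_{33} = 33,  x_{34} = 7,  x_{35} = 20,  x_{36} = 37,  x_{37} = 5,  x_{38} = 21,  x_{39} = 13,  x_{40} = 17,  x_{41} = 15,  x_{42} = 16,  x_{43} = 39,  x_{44} = 4,  x_{45} = 45,  x_{46} = 1.
Since x_{46} = x_0 = 1, the sequence is periodic with period 46.
(8580 - 0) mod 46 = 24, so x_{8580} = x_{24} = 24.

24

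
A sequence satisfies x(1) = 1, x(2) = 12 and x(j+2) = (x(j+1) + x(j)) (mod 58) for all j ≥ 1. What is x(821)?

We have x(1) = 1,  x(2) = 12,  x(3) = 13,  x(4) = 25,  x(5) = 38,  x(6) = 5,  x(7) = 43,  x(8) = 48,  x(9) = 33,  x(10) = 23,  x(11) = 56,  x(12) = 21,  x(13) = 19,  x(14) = 40,  x(15) = 1,  x(16) = 41,  x(17) = 42,  x(18) = 25,  x(19) = 9,  x(20) = 34,  x(21) = 43,  x(22) = 19,  x(23) = 4,  x(24) = 23,  x(25) = 27,  x(26) = 50,  x(27) = 19,  x(28) = 11,  x(29) = 30,  x(30) = 41,  x(31) = 13,  x(32) = 54,  x(33) = 9,  x(34) = 5,  x(35) = 14,  x(36) = 19,  x(37) = 33,  x(38) = 52,  x(39) = 27,  x(40) = 21,  x(41) = 48,  x(42) = 11,  x(43) = 1,  x(44) = 12.
Since (x(43), x(44)) = (x(1), x(2)) = (1, 12) (two consecutive terms determine the rest), the sequence is periodic with period 42.
(821 - 1) mod 42 = 22, so x(821) = x(23) = 4.

4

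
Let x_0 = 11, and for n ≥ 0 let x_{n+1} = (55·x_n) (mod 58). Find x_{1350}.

15

Computing terms: x_0 = 11, x_1 = 25, x_2 = 41, x_3 = 51, x_4 = 21, x_5 = 53, x_6 = 15, x_7 = 13, x_8 = 19, x_9 = 1, x_{10} = 55, x_{11} = 9, x_{12} = 31, x_{13} = 23, x_{14} = 47, x_{15} = 33, x_{16} = 17, x_{17} = 7, x_{18} = 37, x_{19} = 5, x_{20} = 43, x_{21} = 45, x_{22} = 39, x_{23} = 57, x_{24} = 3, x_{25} = 49, x_{26} = 27, x_{27} = 35, x_{28} = 11.
Since x_{28} = x_0 = 11, the sequence is periodic with period 28.
(1350 - 0) mod 28 = 6, so x_{1350} = x_6 = 15.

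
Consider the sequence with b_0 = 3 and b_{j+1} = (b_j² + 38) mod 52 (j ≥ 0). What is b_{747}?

3

Computing terms: b_0 = 3,  b_1 = 47,  b_2 = 11,  b_3 = 3.
Since b_3 = b_0 = 3, the sequence is periodic with period 3.
So b_{747} = b_{0 + ((747-0) mod 3)} = b_0 = 3.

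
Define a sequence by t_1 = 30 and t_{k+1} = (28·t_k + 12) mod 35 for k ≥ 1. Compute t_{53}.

5

Computing terms: t_1 = 30; t_2 = 12; t_3 = 33; t_4 = 26; t_5 = 5; t_6 = 12.
Since t_6 = t_2 = 12, the sequence is eventually periodic: after a pre-period of length 1 it cycles with period 4.
For k ≥ 2, t_k depends only on (k - 2) mod 4. (53 - 2) mod 4 = 3, so t_{53} = t_5 = 5.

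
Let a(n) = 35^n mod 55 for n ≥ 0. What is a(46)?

20

We have a(0) = 1; a(1) = 35; a(2) = 15; a(3) = 30; a(4) = 5; a(5) = 10; a(6) = 20; a(7) = 40; a(8) = 25; a(9) = 50; a(10) = 45; a(11) = 35.
Since a(11) = a(1) = 35, the sequence is eventually periodic: after a pre-period of length 1 it cycles with period 10.
For n ≥ 1, a(n) depends only on (n - 1) mod 10. (46 - 1) mod 10 = 5, so a(46) = a(6) = 20.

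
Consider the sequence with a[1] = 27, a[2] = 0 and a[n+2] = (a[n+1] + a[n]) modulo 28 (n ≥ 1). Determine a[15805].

23

Computing terms: a[1] = 27,  a[2] = 0,  a[3] = 27,  a[4] = 27,  a[5] = 26,  a[6] = 25,  a[7] = 23,  a[8] = 20,  a[9] = 15,  a[10] = 7,  a[11] = 22,  a[12] = 1,  a[13] = 23,  a[14] = 24,  a[15] = 19,  a[16] = 15,  a[17] = 6,  a[18] = 21,  a[19] = 27,  a[20] = 20,  a[21] = 19,  a[22] = 11,  a[23] = 2,  a[24] = 13,  a[25] = 15,  a[26] = 0,  a[27] = 15,  a[28] = 15,  a[29] = 2,  a[30] = 17,  a[31] = 19,  a[32] = 8,  a[33] = 27,  a[34] = 7,  a[35] = 6,  a[36] = 13,  a[37] = 19,  a[38] = 4,  a[39] = 23,  a[40] = 27,  a[41] = 22,  a[42] = 21,  a[43] = 15,  a[44] = 8,  a[45] = 23,  a[46] = 3,  a[47] = 26,  a[48] = 1,  a[49] = 27,  a[50] = 0.
Since (a[49], a[50]) = (a[1], a[2]) = (27, 0) (two consecutive terms determine the rest), the sequence is periodic with period 48.
So a[15805] = a[1 + ((15805-1) mod 48)] = a[13] = 23.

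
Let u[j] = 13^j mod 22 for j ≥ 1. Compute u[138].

Listing terms: u[1] = 13,  u[2] = 15,  u[3] = 19,  u[4] = 5,  u[5] = 21,  u[6] = 9,  u[7] = 7,  u[8] = 3,  u[9] = 17,  u[10] = 1,  u[11] = 13.
Since u[11] = u[1] = 13, the sequence is periodic with period 10.
So u[138] = u[1 + ((138-1) mod 10)] = u[8] = 3.

3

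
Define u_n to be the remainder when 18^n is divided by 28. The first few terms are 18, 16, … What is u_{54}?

Computing terms: u_1 = 18; u_2 = 16; u_3 = 8; u_4 = 4; u_5 = 16.
Since u_5 = u_2 = 16, the sequence is eventually periodic: after a pre-period of length 1 it cycles with period 3.
For n ≥ 2, u_n depends only on (n - 2) mod 3. (54 - 2) mod 3 = 1, so u_{54} = u_3 = 8.

8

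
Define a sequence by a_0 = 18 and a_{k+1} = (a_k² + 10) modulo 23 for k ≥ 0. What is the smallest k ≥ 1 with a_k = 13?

Listing terms: a_0 = 18, a_1 = 12, a_2 = 16, a_3 = 13, a_4 = 18.
The sequence repeats with period 4.
The value 13 first appears (with k ≥ 1) at a_3.

3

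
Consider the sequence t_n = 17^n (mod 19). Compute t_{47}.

t_1 = 17; t_2 = 4; t_3 = 11; t_4 = 16; t_5 = 6; t_6 = 7; t_7 = 5; t_8 = 9; t_9 = 1; t_{10} = 17.
The sequence repeats with period 9.
So t_{47} = t_{1 + ((47-1) mod 9)} = t_2 = 4.

4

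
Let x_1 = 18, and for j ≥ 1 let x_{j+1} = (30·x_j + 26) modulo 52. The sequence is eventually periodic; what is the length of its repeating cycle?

Listing terms: x_1 = 18,  x_2 = 46,  x_3 = 2,  x_4 = 34,  x_5 = 6,  x_6 = 50,  x_7 = 18.
Since x_7 = x_1 = 18, the sequence is periodic with period 6.

6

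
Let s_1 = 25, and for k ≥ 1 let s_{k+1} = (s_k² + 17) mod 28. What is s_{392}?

26

s_1 = 25, s_2 = 26, s_3 = 21, s_4 = 10, s_5 = 5, s_6 = 14, s_7 = 17, s_8 = 26.
Since s_8 = s_2 = 26, the sequence is eventually periodic: after a pre-period of length 1 it cycles with period 6.
For k ≥ 2, s_k depends only on (k - 2) mod 6. (392 - 2) mod 6 = 0, so s_{392} = s_2 = 26.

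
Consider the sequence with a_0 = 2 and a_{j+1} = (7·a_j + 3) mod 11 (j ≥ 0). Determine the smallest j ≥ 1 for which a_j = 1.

2

Computing terms: a_0 = 2,  a_1 = 6,  a_2 = 1,  a_3 = 10,  a_4 = 7,  a_5 = 8,  a_6 = 4,  a_7 = 9,  a_8 = 0,  a_9 = 3,  a_{10} = 2.
The sequence repeats with period 10.
The value 1 first appears (with j ≥ 1) at a_2.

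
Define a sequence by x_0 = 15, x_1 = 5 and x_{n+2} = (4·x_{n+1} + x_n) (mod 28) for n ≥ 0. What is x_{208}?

x_0 = 15, x_1 = 5, x_2 = 7, x_3 = 5, x_4 = 27, x_5 = 1, x_6 = 3, x_7 = 13, x_8 = 27, x_9 = 9, x_{10} = 7, x_{11} = 9, x_{12} = 15, x_{13} = 13, x_{14} = 11, x_{15} = 1, x_{16} = 15, x_{17} = 5.
Since (x_{16}, x_{17}) = (x_0, x_1) = (15, 5) (two consecutive terms determine the rest), the sequence is periodic with period 16.
(208 - 0) mod 16 = 0, so x_{208} = x_0 = 15.

15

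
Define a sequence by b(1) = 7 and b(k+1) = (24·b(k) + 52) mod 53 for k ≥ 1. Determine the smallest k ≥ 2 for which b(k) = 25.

Listing terms: b(1) = 7,  b(2) = 8,  b(3) = 32,  b(4) = 25,  b(5) = 16,  b(6) = 12,  b(7) = 22,  b(8) = 50,  b(9) = 33,  b(10) = 49,  b(11) = 9,  b(12) = 3,  b(13) = 18,  b(14) = 7.
Since b(14) = b(1) = 7, the sequence is periodic with period 13.
The value 25 first appears (with k ≥ 2) at b(4).

4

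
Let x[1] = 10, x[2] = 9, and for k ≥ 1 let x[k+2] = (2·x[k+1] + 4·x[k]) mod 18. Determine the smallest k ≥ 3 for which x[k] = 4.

3

x[1] = 10; x[2] = 9; x[3] = 4; x[4] = 8; x[5] = 14; x[6] = 6; x[7] = 14; x[8] = 16; x[9] = 16; x[10] = 6; x[11] = 4; x[12] = 14; x[13] = 8; x[14] = 0; x[15] = 14; x[16] = 10; x[17] = 4; x[18] = 12; x[19] = 4; x[20] = 2; x[21] = 2; x[22] = 12; x[23] = 14; x[24] = 4; x[25] = 10; x[26] = 0; x[27] = 4; x[28] = 8.
Since (x[27], x[28]) = (x[3], x[4]) = (4, 8) (two consecutive terms determine the rest), the sequence is eventually periodic: after a pre-period of length 2 it cycles with period 24.
The value 4 first appears (with k ≥ 3) at x[3].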